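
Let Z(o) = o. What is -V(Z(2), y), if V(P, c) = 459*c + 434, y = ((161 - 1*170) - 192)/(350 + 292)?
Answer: -62123/214 ≈ -290.29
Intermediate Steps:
y = -67/214 (y = ((161 - 170) - 192)/642 = (-9 - 192)*(1/642) = -201*1/642 = -67/214 ≈ -0.31308)
V(P, c) = 434 + 459*c
-V(Z(2), y) = -(434 + 459*(-67/214)) = -(434 - 30753/214) = -1*62123/214 = -62123/214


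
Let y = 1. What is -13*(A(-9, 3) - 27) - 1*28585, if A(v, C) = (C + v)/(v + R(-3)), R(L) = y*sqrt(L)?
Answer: -395393/14 - 13*I*sqrt(3)/14 ≈ -28242.0 - 1.6083*I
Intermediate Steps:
R(L) = sqrt(L) (R(L) = 1*sqrt(L) = sqrt(L))
A(v, C) = (C + v)/(v + I*sqrt(3)) (A(v, C) = (C + v)/(v + sqrt(-3)) = (C + v)/(v + I*sqrt(3)))
-13*(A(-9, 3) - 27) - 1*28585 = -13*((3 - 9)/(-9 + I*sqrt(3)) - 27) - 1*28585 = -13*(-6/(-9 + I*sqrt(3)) - 27) - 28585 = -13*(-27 - 6/(-9 + I*sqrt(3))) - 28585 = (351 + 78/(-9 + I*sqrt(3))) - 28585 = -28234 + 78/(-9 + I*sqrt(3))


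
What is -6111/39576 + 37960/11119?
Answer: 4929061/1512184 ≈ 3.2596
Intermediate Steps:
-6111/39576 + 37960/11119 = -6111*1/39576 + 37960*(1/11119) = -21/136 + 37960/11119 = 4929061/1512184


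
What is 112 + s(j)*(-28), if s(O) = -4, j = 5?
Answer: 224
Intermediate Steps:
112 + s(j)*(-28) = 112 - 4*(-28) = 112 + 112 = 224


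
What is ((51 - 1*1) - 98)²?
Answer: 2304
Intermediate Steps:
((51 - 1*1) - 98)² = ((51 - 1) - 98)² = (50 - 98)² = (-48)² = 2304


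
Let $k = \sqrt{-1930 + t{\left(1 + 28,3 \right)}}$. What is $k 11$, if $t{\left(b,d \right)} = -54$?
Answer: $88 i \sqrt{31} \approx 489.96 i$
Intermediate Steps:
$k = 8 i \sqrt{31}$ ($k = \sqrt{-1930 - 54} = \sqrt{-1984} = 8 i \sqrt{31} \approx 44.542 i$)
$k 11 = 8 i \sqrt{31} \cdot 11 = 88 i \sqrt{31}$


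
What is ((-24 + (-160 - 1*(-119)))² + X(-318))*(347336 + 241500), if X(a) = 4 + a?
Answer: 2302937596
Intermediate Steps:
((-24 + (-160 - 1*(-119)))² + X(-318))*(347336 + 241500) = ((-24 + (-160 - 1*(-119)))² + (4 - 318))*(347336 + 241500) = ((-24 + (-160 + 119))² - 314)*588836 = ((-24 - 41)² - 314)*588836 = ((-65)² - 314)*588836 = (4225 - 314)*588836 = 3911*588836 = 2302937596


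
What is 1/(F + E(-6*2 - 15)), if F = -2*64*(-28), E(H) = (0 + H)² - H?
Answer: 1/4340 ≈ 0.00023041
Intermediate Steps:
E(H) = H² - H
F = 3584 (F = -128*(-28) = 3584)
1/(F + E(-6*2 - 15)) = 1/(3584 + (-6*2 - 15)*(-1 + (-6*2 - 15))) = 1/(3584 + (-12 - 15)*(-1 + (-12 - 15))) = 1/(3584 - 27*(-1 - 27)) = 1/(3584 - 27*(-28)) = 1/(3584 + 756) = 1/4340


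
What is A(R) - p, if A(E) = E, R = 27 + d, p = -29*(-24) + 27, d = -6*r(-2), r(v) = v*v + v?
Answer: -708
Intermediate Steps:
r(v) = v + v² (r(v) = v² + v = v + v²)
d = -12 (d = -(-12)*(1 - 2) = -(-12)*(-1) = -6*2 = -12)
p = 723 (p = 696 + 27 = 723)
R = 15 (R = 27 - 12 = 15)
A(R) - p = 15 - 1*723 = 15 - 723 = -708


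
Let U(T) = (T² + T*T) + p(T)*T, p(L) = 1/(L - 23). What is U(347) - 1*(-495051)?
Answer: 238421903/324 ≈ 7.3587e+5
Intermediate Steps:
p(L) = 1/(-23 + L)
U(T) = 2*T² + T/(-23 + T) (U(T) = (T² + T*T) + T/(-23 + T) = (T² + T²) + T/(-23 + T) = 2*T² + T/(-23 + T))
U(347) - 1*(-495051) = 347*(1 + 2*347*(-23 + 347))/(-23 + 347) - 1*(-495051) = 347*(1 + 2*347*324)/324 + 495051 = 347*(1/324)*(1 + 224856) + 495051 = 347*(1/324)*224857 + 495051 = 78025379/324 + 495051 = 238421903/324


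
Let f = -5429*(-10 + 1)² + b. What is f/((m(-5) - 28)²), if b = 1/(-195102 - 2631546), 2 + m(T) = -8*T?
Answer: -1243015631353/282664800 ≈ -4397.5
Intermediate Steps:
m(T) = -2 - 8*T
b = -1/2826648 (b = 1/(-2826648) = -1/2826648 ≈ -3.5378e-7)
f = -1243015631353/2826648 (f = -5429*(-10 + 1)² - 1/2826648 = -5429*(-9)² - 1/2826648 = -5429*81 - 1/2826648 = -439749 - 1/2826648 = -1243015631353/2826648 ≈ -4.3975e+5)
f/((m(-5) - 28)²) = -1243015631353/(2826648*((-2 - 8*(-5)) - 28)²) = -1243015631353/(2826648*((-2 + 40) - 28)²) = -1243015631353/(2826648*(38 - 28)²) = -1243015631353/(2826648*(10²)) = -1243015631353/2826648/100 = -1243015631353/2826648*1/100 = -1243015631353/282664800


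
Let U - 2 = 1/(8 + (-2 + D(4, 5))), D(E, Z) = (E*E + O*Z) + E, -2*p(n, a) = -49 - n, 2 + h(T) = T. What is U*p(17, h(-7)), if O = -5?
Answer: 99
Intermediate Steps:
h(T) = -2 + T
p(n, a) = 49/2 + n/2 (p(n, a) = -(-49 - n)/2 = 49/2 + n/2)
D(E, Z) = E + E² - 5*Z (D(E, Z) = (E*E - 5*Z) + E = (E² - 5*Z) + E = E + E² - 5*Z)
U = 3 (U = 2 + 1/(8 + (-2 + (4 + 4² - 5*5))) = 2 + 1/(8 + (-2 + (4 + 16 - 25))) = 2 + 1/(8 + (-2 - 5)) = 2 + 1/(8 - 7) = 2 + 1/1 = 2 + 1 = 3)
U*p(17, h(-7)) = 3*(49/2 + (½)*17) = 3*(49/2 + 17/2) = 3*33 = 99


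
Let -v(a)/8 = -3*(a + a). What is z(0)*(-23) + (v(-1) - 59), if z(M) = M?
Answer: -107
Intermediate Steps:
v(a) = 48*a (v(a) = -(-24)*(a + a) = -(-24)*2*a = -(-48)*a = 48*a)
z(0)*(-23) + (v(-1) - 59) = 0*(-23) + (48*(-1) - 59) = 0 + (-48 - 59) = 0 - 107 = -107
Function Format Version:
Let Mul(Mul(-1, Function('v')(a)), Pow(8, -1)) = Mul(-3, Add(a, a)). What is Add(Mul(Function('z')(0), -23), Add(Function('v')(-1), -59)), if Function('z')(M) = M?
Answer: -107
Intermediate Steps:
Function('v')(a) = Mul(48, a) (Function('v')(a) = Mul(-8, Mul(-3, Add(a, a))) = Mul(-8, Mul(-3, Mul(2, a))) = Mul(-8, Mul(-6, a)) = Mul(48, a))
Add(Mul(Function('z')(0), -23), Add(Function('v')(-1), -59)) = Add(Mul(0, -23), Add(Mul(48, -1), -59)) = Add(0, Add(-48, -59)) = Add(0, -107) = -107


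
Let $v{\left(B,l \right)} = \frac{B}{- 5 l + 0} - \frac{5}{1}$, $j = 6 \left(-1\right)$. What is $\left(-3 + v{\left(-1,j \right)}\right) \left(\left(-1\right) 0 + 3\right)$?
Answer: $- \frac{241}{10} \approx -24.1$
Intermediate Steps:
$j = -6$
$v{\left(B,l \right)} = -5 - \frac{B}{5 l}$ ($v{\left(B,l \right)} = \frac{B}{\left(-5\right) l} - 5 = B \left(- \frac{1}{5 l}\right) - 5 = - \frac{B}{5 l} - 5 = -5 - \frac{B}{5 l}$)
$\left(-3 + v{\left(-1,j \right)}\right) \left(\left(-1\right) 0 + 3\right) = \left(-3 - \left(5 - \frac{1}{5 \left(-6\right)}\right)\right) \left(\left(-1\right) 0 + 3\right) = \left(-3 - \left(5 - - \frac{1}{30}\right)\right) \left(0 + 3\right) = \left(-3 - \frac{151}{30}\right) 3 = \left(- \frac{241}{30}\right) 3 = - \frac{241}{10}$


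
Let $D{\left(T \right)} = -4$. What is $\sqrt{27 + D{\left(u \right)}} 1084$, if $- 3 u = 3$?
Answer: $1084 \sqrt{23} \approx 5198.7$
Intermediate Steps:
$u = -1$ ($u = \left(- \frac{1}{3}\right) 3 = -1$)
$\sqrt{27 + D{\left(u \right)}} 1084 = \sqrt{27 - 4} \cdot 1084 = \sqrt{23} \cdot 1084 = 1084 \sqrt{23}$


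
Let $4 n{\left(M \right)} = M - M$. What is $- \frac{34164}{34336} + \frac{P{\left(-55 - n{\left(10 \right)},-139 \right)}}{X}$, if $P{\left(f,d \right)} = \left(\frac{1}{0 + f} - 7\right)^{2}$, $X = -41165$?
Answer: $- \frac{1064839533289}{1068915089000} \approx -0.99619$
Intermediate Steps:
$n{\left(M \right)} = 0$ ($n{\left(M \right)} = \frac{M - M}{4} = \frac{1}{4} \cdot 0 = 0$)
$P{\left(f,d \right)} = \left(-7 + \frac{1}{f}\right)^{2}$ ($P{\left(f,d \right)} = \left(\frac{1}{f} - 7\right)^{2} = \left(-7 + \frac{1}{f}\right)^{2}$)
$- \frac{34164}{34336} + \frac{P{\left(-55 - n{\left(10 \right)},-139 \right)}}{X} = - \frac{34164}{34336} + \frac{\frac{1}{\left(-55 - 0\right)^{2}} \left(-1 + 7 \left(-55 - 0\right)\right)^{2}}{-41165} = \left(-34164\right) \frac{1}{34336} + \frac{\left(-1 + 7 \left(-55 + 0\right)\right)^{2}}{\left(-55 + 0\right)^{2}} \left(- \frac{1}{41165}\right) = - \frac{8541}{8584} + \frac{\left(-1 + 7 \left(-55\right)\right)^{2}}{3025} \left(- \frac{1}{41165}\right) = - \frac{8541}{8584} + \frac{\left(-1 - 385\right)^{2}}{3025} \left(- \frac{1}{41165}\right) = - \frac{8541}{8584} + \frac{\left(-386\right)^{2}}{3025} \left(- \frac{1}{41165}\right) = - \frac{8541}{8584} + \frac{1}{3025} \cdot 148996 \left(- \frac{1}{41165}\right) = - \frac{8541}{8584} + \frac{148996}{3025} \left(- \frac{1}{41165}\right) = - \frac{8541}{8584} - \frac{148996}{124524125} = - \frac{1064839533289}{1068915089000}$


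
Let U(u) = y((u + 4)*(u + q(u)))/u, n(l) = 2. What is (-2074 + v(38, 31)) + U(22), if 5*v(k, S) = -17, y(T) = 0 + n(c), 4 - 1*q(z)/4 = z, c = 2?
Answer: -114252/55 ≈ -2077.3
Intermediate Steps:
q(z) = 16 - 4*z
y(T) = 2 (y(T) = 0 + 2 = 2)
v(k, S) = -17/5 (v(k, S) = (⅕)*(-17) = -17/5)
U(u) = 2/u
(-2074 + v(38, 31)) + U(22) = (-2074 - 17/5) + 2/22 = -10387/5 + 2*(1/22) = -10387/5 + 1/11 = -114252/55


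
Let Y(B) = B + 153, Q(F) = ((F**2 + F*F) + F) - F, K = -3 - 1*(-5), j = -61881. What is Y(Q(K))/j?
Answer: -161/61881 ≈ -0.0026018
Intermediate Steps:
K = 2 (K = -3 + 5 = 2)
Q(F) = 2*F**2 (Q(F) = ((F**2 + F**2) + F) - F = (2*F**2 + F) - F = (F + 2*F**2) - F = 2*F**2)
Y(B) = 153 + B
Y(Q(K))/j = (153 + 2*2**2)/(-61881) = (153 + 2*4)*(-1/61881) = (153 + 8)*(-1/61881) = 161*(-1/61881) = -161/61881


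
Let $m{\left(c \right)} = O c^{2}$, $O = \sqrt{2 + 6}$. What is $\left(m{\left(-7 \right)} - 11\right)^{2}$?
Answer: $19329 - 2156 \sqrt{2} \approx 16280.0$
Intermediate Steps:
$O = 2 \sqrt{2}$ ($O = \sqrt{8} = 2 \sqrt{2} \approx 2.8284$)
$m{\left(c \right)} = 2 \sqrt{2} c^{2}$
$\left(m{\left(-7 \right)} - 11\right)^{2} = \left(2 \sqrt{2} \left(-7\right)^{2} - 11\right)^{2} = \left(2 \sqrt{2} \cdot 49 - 11\right)^{2} = \left(98 \sqrt{2} - 11\right)^{2} = \left(-11 + 98 \sqrt{2}\right)^{2}$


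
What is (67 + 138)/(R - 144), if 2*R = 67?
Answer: -410/221 ≈ -1.8552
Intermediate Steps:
R = 67/2 (R = (1/2)*67 = 67/2 ≈ 33.500)
(67 + 138)/(R - 144) = (67 + 138)/(67/2 - 144) = 205/(-221/2) = -2/221*205 = -410/221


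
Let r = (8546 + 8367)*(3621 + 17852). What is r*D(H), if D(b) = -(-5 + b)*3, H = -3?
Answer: 8716148376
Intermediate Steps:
r = 363172849 (r = 16913*21473 = 363172849)
D(b) = 15 - 3*b (D(b) = -(-15 + 3*b) = 15 - 3*b)
r*D(H) = 363172849*(15 - 3*(-3)) = 363172849*(15 + 9) = 363172849*24 = 8716148376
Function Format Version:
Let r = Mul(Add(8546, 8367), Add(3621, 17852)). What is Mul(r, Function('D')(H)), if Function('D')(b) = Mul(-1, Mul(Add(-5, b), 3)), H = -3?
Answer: 8716148376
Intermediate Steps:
r = 363172849 (r = Mul(16913, 21473) = 363172849)
Function('D')(b) = Add(15, Mul(-3, b)) (Function('D')(b) = Mul(-1, Add(-15, Mul(3, b))) = Add(15, Mul(-3, b)))
Mul(r, Function('D')(H)) = Mul(363172849, Add(15, Mul(-3, -3))) = Mul(363172849, Add(15, 9)) = Mul(363172849, 24) = 8716148376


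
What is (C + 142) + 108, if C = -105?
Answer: 145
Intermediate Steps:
(C + 142) + 108 = (-105 + 142) + 108 = 37 + 108 = 145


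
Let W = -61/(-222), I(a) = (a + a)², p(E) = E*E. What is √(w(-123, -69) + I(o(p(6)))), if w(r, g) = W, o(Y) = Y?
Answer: √255501798/222 ≈ 72.002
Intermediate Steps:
p(E) = E²
I(a) = 4*a² (I(a) = (2*a)² = 4*a²)
W = 61/222 (W = -61*(-1/222) = 61/222 ≈ 0.27477)
w(r, g) = 61/222
√(w(-123, -69) + I(o(p(6)))) = √(61/222 + 4*(6²)²) = √(61/222 + 4*36²) = √(61/222 + 4*1296) = √(61/222 + 5184) = √(1150909/222) = √255501798/222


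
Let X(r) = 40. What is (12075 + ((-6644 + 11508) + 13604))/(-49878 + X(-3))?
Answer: -30543/49838 ≈ -0.61285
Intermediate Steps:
(12075 + ((-6644 + 11508) + 13604))/(-49878 + X(-3)) = (12075 + ((-6644 + 11508) + 13604))/(-49878 + 40) = (12075 + (4864 + 13604))/(-49838) = (12075 + 18468)*(-1/49838) = 30543*(-1/49838) = -30543/49838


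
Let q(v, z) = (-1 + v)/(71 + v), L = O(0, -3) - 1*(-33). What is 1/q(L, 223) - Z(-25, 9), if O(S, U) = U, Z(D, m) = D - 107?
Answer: 3929/29 ≈ 135.48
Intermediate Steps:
Z(D, m) = -107 + D
L = 30 (L = -3 - 1*(-33) = -3 + 33 = 30)
q(v, z) = (-1 + v)/(71 + v)
1/q(L, 223) - Z(-25, 9) = 1/((-1 + 30)/(71 + 30)) - (-107 - 25) = 1/(29/101) - 1*(-132) = 1/((1/101)*29) + 132 = 1/(29/101) + 132 = 101/29 + 132 = 3929/29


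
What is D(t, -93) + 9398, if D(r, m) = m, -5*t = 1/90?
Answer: 9305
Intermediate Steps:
t = -1/450 (t = -⅕/90 = -⅕*1/90 = -1/450 ≈ -0.0022222)
D(t, -93) + 9398 = -93 + 9398 = 9305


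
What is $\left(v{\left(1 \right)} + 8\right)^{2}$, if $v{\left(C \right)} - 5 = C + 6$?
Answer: $400$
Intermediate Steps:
$v{\left(C \right)} = 11 + C$ ($v{\left(C \right)} = 5 + \left(C + 6\right) = 5 + \left(6 + C\right) = 11 + C$)
$\left(v{\left(1 \right)} + 8\right)^{2} = \left(\left(11 + 1\right) + 8\right)^{2} = \left(12 + 8\right)^{2} = 20^{2} = 400$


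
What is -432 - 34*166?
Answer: -6076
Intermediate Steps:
-432 - 34*166 = -432 - 5644 = -6076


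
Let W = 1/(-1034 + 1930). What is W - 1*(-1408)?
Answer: 1261569/896 ≈ 1408.0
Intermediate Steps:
W = 1/896 ≈ 0.0011161
W - 1*(-1408) = 1/896 - 1*(-1408) = 1/896 + 1408 = 1261569/896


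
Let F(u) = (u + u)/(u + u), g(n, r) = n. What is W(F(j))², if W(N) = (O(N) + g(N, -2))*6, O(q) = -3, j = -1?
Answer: 144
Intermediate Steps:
F(u) = 1 (F(u) = (2*u)/((2*u)) = (2*u)*(1/(2*u)) = 1)
W(N) = -18 + 6*N (W(N) = (-3 + N)*6 = -18 + 6*N)
W(F(j))² = (-18 + 6*1)² = (-18 + 6)² = (-12)² = 144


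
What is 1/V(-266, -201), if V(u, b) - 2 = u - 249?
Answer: -1/513 ≈ -0.0019493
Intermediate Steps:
V(u, b) = -247 + u (V(u, b) = 2 + (u - 249) = 2 + (-249 + u) = -247 + u)
1/V(-266, -201) = 1/(-247 - 266) = 1/(-513) = -1/513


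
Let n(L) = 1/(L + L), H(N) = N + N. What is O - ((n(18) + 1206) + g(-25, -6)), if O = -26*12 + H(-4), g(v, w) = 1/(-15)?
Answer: -274673/180 ≈ -1526.0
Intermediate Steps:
g(v, w) = -1/15
H(N) = 2*N
n(L) = 1/(2*L)
O = -320 (O = -26*12 + 2*(-4) = -312 - 8 = -320)
O - ((n(18) + 1206) + g(-25, -6)) = -320 - (((1/2)/18 + 1206) - 1/15) = -320 - (((1/2)*(1/18) + 1206) - 1/15) = -320 - ((1/36 + 1206) - 1/15) = -320 - (43417/36 - 1/15) = -320 - 1*217073/180 = -320 - 217073/180 = -274673/180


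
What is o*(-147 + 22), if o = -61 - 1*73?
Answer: 16750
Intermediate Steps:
o = -134 (o = -61 - 73 = -134)
o*(-147 + 22) = -134*(-147 + 22) = -134*(-125) = 16750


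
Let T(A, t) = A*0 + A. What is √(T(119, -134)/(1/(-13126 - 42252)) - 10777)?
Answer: I*√6600759 ≈ 2569.2*I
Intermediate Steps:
T(A, t) = A (T(A, t) = 0 + A = A)
√(T(119, -134)/(1/(-13126 - 42252)) - 10777) = √(119/(1/(-13126 - 42252)) - 10777) = √(119/(1/(-55378)) - 10777) = √(119/(-1/55378) - 10777) = √(119*(-55378) - 10777) = √(-6589982 - 10777) = √(-6600759) = I*√6600759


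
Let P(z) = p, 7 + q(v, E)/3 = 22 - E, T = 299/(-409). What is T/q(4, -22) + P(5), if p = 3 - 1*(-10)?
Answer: 589888/45399 ≈ 12.993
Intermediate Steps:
T = -299/409 (T = 299*(-1/409) = -299/409 ≈ -0.73105)
q(v, E) = 45 - 3*E (q(v, E) = -21 + 3*(22 - E) = -21 + (66 - 3*E) = 45 - 3*E)
p = 13 (p = 3 + 10 = 13)
P(z) = 13
T/q(4, -22) + P(5) = -299/(409*(45 - 3*(-22))) + 13 = -299/(409*(45 + 66)) + 13 = -299/409/111 + 13 = -299/409*1/111 + 13 = -299/45399 + 13 = 589888/45399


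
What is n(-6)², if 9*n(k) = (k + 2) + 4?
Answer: 0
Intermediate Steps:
n(k) = ⅔ + k/9 (n(k) = ((k + 2) + 4)/9 = ((2 + k) + 4)/9 = (6 + k)/9 = ⅔ + k/9)
n(-6)² = (⅔ + (⅑)*(-6))² = (⅔ - ⅔)² = 0² = 0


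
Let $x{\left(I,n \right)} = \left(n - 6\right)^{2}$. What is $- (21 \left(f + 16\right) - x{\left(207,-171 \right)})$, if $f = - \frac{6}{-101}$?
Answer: $\frac{3130167}{101} \approx 30992.0$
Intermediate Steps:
$x{\left(I,n \right)} = \left(-6 + n\right)^{2}$
$f = \frac{6}{101}$ ($f = \left(-6\right) \left(- \frac{1}{101}\right) = \frac{6}{101} \approx 0.059406$)
$- (21 \left(f + 16\right) - x{\left(207,-171 \right)}) = - (21 \left(\frac{6}{101} + 16\right) - \left(-6 - 171\right)^{2}) = - (21 \cdot \frac{1622}{101} - \left(-177\right)^{2}) = - (\frac{34062}{101} - 31329) = \left(-1\right) \left(- \frac{3130167}{101}\right) = \frac{3130167}{101}$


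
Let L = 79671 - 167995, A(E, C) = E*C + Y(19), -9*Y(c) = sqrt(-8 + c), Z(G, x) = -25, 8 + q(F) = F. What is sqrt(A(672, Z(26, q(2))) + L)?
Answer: sqrt(-946116 - sqrt(11))/3 ≈ 324.23*I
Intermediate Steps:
q(F) = -8 + F
Y(c) = -sqrt(-8 + c)/9
A(E, C) = -sqrt(11)/9 + C*E (A(E, C) = E*C - sqrt(-8 + 19)/9 = C*E - sqrt(11)/9 = -sqrt(11)/9 + C*E)
L = -88324
sqrt(A(672, Z(26, q(2))) + L) = sqrt((-sqrt(11)/9 - 25*672) - 88324) = sqrt((-sqrt(11)/9 - 16800) - 88324) = sqrt((-16800 - sqrt(11)/9) - 88324) = sqrt(-105124 - sqrt(11)/9)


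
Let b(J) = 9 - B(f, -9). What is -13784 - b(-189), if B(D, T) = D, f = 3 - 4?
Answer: -13794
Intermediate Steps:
f = -1
b(J) = 10 (b(J) = 9 - 1*(-1) = 9 + 1 = 10)
-13784 - b(-189) = -13784 - 1*10 = -13784 - 10 = -13794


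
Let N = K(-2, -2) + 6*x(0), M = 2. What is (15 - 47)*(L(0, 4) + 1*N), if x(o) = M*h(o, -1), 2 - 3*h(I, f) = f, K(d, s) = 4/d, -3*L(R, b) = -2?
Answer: -1024/3 ≈ -341.33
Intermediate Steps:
L(R, b) = 2/3 (L(R, b) = -1/3*(-2) = 2/3)
h(I, f) = 2/3 - f/3
x(o) = 2 (x(o) = 2*(2/3 - 1/3*(-1)) = 2*(2/3 + 1/3) = 2*1 = 2)
N = 10 (N = 4/(-2) + 6*2 = 4*(-1/2) + 12 = -2 + 12 = 10)
(15 - 47)*(L(0, 4) + 1*N) = (15 - 47)*(2/3 + 1*10) = -32*(2/3 + 10) = -32*32/3 = -1024/3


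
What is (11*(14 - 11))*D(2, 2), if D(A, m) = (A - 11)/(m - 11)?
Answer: 33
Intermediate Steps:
D(A, m) = (-11 + A)/(-11 + m)
(11*(14 - 11))*D(2, 2) = (11*(14 - 11))*((-11 + 2)/(-11 + 2)) = (11*3)*(-9/(-9)) = 33*(-⅑*(-9)) = 33*1 = 33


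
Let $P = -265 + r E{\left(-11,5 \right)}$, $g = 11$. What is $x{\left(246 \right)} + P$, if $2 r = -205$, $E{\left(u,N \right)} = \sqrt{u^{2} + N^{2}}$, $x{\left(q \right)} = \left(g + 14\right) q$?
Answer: $5885 - \frac{205 \sqrt{146}}{2} \approx 4646.5$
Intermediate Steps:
$x{\left(q \right)} = 25 q$ ($x{\left(q \right)} = \left(11 + 14\right) q = 25 q$)
$E{\left(u,N \right)} = \sqrt{N^{2} + u^{2}}$
$r = - \frac{205}{2}$ ($r = \frac{1}{2} \left(-205\right) = - \frac{205}{2} \approx -102.5$)
$P = -265 - \frac{205 \sqrt{146}}{2}$ ($P = -265 - \frac{205 \sqrt{5^{2} + \left(-11\right)^{2}}}{2} = -265 - \frac{205 \sqrt{25 + 121}}{2} = -265 - \frac{205 \sqrt{146}}{2} \approx -1503.5$)
$x{\left(246 \right)} + P = 25 \cdot 246 - \left(265 + \frac{205 \sqrt{146}}{2}\right) = 6150 - \left(265 + \frac{205 \sqrt{146}}{2}\right) = 5885 - \frac{205 \sqrt{146}}{2}$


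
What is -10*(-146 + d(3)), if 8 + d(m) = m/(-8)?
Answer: 6175/4 ≈ 1543.8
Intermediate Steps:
d(m) = -8 - m/8 (d(m) = -8 + m/(-8) = -8 + m*(-⅛) = -8 - m/8)
-10*(-146 + d(3)) = -10*(-146 + (-8 - ⅛*3)) = -10*(-146 + (-8 - 3/8)) = -10*(-146 - 67/8) = -10*(-1235/8) = 6175/4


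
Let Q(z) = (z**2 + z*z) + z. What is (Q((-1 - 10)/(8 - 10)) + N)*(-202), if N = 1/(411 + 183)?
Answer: -3959705/297 ≈ -13332.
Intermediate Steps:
Q(z) = z + 2*z**2 (Q(z) = (z**2 + z**2) + z = 2*z**2 + z = z + 2*z**2)
N = 1/594 ≈ 0.0016835
(Q((-1 - 10)/(8 - 10)) + N)*(-202) = (((-1 - 10)/(8 - 10))*(1 + 2*((-1 - 10)/(8 - 10))) + 1/594)*(-202) = ((-11/(-2))*(1 + 2*(-11/(-2))) + 1/594)*(-202) = ((-11*(-1/2))*(1 + 2*(-11*(-1/2))) + 1/594)*(-202) = (11*(1 + 2*(11/2))/2 + 1/594)*(-202) = (11*(1 + 11)/2 + 1/594)*(-202) = ((11/2)*12 + 1/594)*(-202) = (66 + 1/594)*(-202) = (39205/594)*(-202) = -3959705/297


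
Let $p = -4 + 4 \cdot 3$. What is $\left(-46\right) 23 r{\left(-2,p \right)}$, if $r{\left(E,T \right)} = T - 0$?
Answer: $-8464$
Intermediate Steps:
$p = 8$ ($p = -4 + 12 = 8$)
$r{\left(E,T \right)} = T$ ($r{\left(E,T \right)} = T + 0 = T$)
$\left(-46\right) 23 r{\left(-2,p \right)} = \left(-46\right) 23 \cdot 8 = \left(-1058\right) 8 = -8464$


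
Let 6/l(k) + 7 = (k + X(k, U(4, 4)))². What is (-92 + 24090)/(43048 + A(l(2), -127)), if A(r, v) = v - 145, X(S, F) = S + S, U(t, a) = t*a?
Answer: 11999/21388 ≈ 0.56102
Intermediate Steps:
U(t, a) = a*t
X(S, F) = 2*S
l(k) = 6/(-7 + 9*k²) (l(k) = 6/(-7 + (k + 2*k)²) = 6/(-7 + (3*k)²) = 6/(-7 + 9*k²))
A(r, v) = -145 + v
(-92 + 24090)/(43048 + A(l(2), -127)) = (-92 + 24090)/(43048 + (-145 - 127)) = 23998/(43048 - 272) = 23998/42776 = 23998*(1/42776) = 11999/21388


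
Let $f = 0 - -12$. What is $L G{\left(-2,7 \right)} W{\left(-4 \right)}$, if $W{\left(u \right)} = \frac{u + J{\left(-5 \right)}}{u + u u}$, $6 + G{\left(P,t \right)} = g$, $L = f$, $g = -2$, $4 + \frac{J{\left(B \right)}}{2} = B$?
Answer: $176$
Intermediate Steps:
$J{\left(B \right)} = -8 + 2 B$
$f = 12$ ($f = 0 + 12 = 12$)
$L = 12$
$G{\left(P,t \right)} = -8$ ($G{\left(P,t \right)} = -6 - 2 = -8$)
$W{\left(u \right)} = \frac{-18 + u}{u + u^{2}}$ ($W{\left(u \right)} = \frac{u + \left(-8 + 2 \left(-5\right)\right)}{u + u u} = \frac{u - 18}{u + u^{2}} = \frac{-18 + u}{u + u^{2}}$)
$L G{\left(-2,7 \right)} W{\left(-4 \right)} = 12 \left(-8\right) \frac{-18 - 4}{\left(-4\right) \left(1 - 4\right)} = - 96 \left(\left(- \frac{1}{4}\right) \frac{1}{-3} \left(-22\right)\right) = - 96 \left(\left(- \frac{1}{4}\right) \left(- \frac{1}{3}\right) \left(-22\right)\right) = \left(-96\right) \left(- \frac{11}{6}\right) = 176$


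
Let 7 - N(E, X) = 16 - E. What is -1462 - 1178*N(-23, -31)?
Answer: 36234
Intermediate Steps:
N(E, X) = -9 + E (N(E, X) = 7 - (16 - E) = 7 + (-16 + E) = -9 + E)
-1462 - 1178*N(-23, -31) = -1462 - 1178*(-9 - 23) = -1462 - 1178*(-32) = -1462 + 37696 = 36234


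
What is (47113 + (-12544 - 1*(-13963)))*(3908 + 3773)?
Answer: 372774292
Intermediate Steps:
(47113 + (-12544 - 1*(-13963)))*(3908 + 3773) = (47113 + (-12544 + 13963))*7681 = (47113 + 1419)*7681 = 48532*7681 = 372774292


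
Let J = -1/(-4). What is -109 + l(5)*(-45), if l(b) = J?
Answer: -481/4 ≈ -120.25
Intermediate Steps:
J = ¼ (J = -1*(-¼) = ¼ ≈ 0.25000)
l(b) = ¼
-109 + l(5)*(-45) = -109 + (¼)*(-45) = -109 - 45/4 = -481/4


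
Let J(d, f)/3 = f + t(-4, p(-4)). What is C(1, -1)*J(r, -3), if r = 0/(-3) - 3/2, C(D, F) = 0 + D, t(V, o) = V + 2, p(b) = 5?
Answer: -15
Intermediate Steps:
t(V, o) = 2 + V
C(D, F) = D
r = -3/2 (r = 0*(-⅓) - 3*½ = 0 - 3/2 = -3/2 ≈ -1.5000)
J(d, f) = -6 + 3*f (J(d, f) = 3*(f + (2 - 4)) = 3*(f - 2) = 3*(-2 + f) = -6 + 3*f)
C(1, -1)*J(r, -3) = 1*(-6 + 3*(-3)) = 1*(-6 - 9) = 1*(-15) = -15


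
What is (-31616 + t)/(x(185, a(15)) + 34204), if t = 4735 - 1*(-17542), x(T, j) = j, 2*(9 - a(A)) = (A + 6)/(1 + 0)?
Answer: -18678/68405 ≈ -0.27305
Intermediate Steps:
a(A) = 6 - A/2 (a(A) = 9 - (A + 6)/(2*(1 + 0)) = 9 - (6 + A)/(2*1) = 9 - (6 + A)/2 = 9 + (-3 - A/2) = 6 - A/2)
t = 22277 (t = 4735 + 17542 = 22277)
(-31616 + t)/(x(185, a(15)) + 34204) = (-31616 + 22277)/((6 - ½*15) + 34204) = -9339/((6 - 15/2) + 34204) = -9339/(-3/2 + 34204) = -9339/68405/2 = -9339*2/68405 = -18678/68405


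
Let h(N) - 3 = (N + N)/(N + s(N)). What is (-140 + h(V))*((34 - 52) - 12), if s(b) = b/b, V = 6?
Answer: 28410/7 ≈ 4058.6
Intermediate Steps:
s(b) = 1
h(N) = 3 + 2*N/(1 + N) (h(N) = 3 + (N + N)/(N + 1) = 3 + (2*N)/(1 + N) = 3 + 2*N/(1 + N))
(-140 + h(V))*((34 - 52) - 12) = (-140 + (3 + 5*6)/(1 + 6))*((34 - 52) - 12) = (-140 + (3 + 30)/7)*(-18 - 12) = (-140 + (⅐)*33)*(-30) = (-140 + 33/7)*(-30) = -947/7*(-30) = 28410/7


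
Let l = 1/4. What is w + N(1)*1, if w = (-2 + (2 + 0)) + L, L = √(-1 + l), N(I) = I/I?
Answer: 1 + I*√3/2 ≈ 1.0 + 0.86602*I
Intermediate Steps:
N(I) = 1
l = ¼ ≈ 0.25000
L = I*√3/2 (L = √(-1 + ¼) = √(-¾) = I*√3/2 ≈ 0.86602*I)
w = I*√3/2 (w = (-2 + (2 + 0)) + I*√3/2 = (-2 + 2) + I*√3/2 = 0 + I*√3/2 = I*√3/2 ≈ 0.86602*I)
w + N(1)*1 = I*√3/2 + 1*1 = I*√3/2 + 1 = 1 + I*√3/2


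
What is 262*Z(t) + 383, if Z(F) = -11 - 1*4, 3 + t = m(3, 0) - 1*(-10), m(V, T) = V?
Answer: -3547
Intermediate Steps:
t = 10 (t = -3 + (3 - 1*(-10)) = -3 + (3 + 10) = -3 + 13 = 10)
Z(F) = -15 (Z(F) = -11 - 4 = -15)
262*Z(t) + 383 = 262*(-15) + 383 = -3930 + 383 = -3547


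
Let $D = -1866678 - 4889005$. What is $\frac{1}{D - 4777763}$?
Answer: $- \frac{1}{11533446} \approx -8.6704 \cdot 10^{-8}$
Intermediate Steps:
$D = -6755683$ ($D = -1866678 - 4889005 = -6755683$)
$\frac{1}{D - 4777763} = \frac{1}{-6755683 - 4777763} = \frac{1}{-11533446} = - \frac{1}{11533446}$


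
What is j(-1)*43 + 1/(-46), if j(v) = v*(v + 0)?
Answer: 1977/46 ≈ 42.978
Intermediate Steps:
j(v) = v² (j(v) = v*v = v²)
j(-1)*43 + 1/(-46) = (-1)²*43 + 1/(-46) = 1*43 - 1/46 = 43 - 1/46 = 1977/46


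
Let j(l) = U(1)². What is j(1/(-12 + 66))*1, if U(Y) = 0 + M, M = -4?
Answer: 16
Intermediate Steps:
U(Y) = -4 (U(Y) = 0 - 4 = -4)
j(l) = 16 (j(l) = (-4)² = 16)
j(1/(-12 + 66))*1 = 16*1 = 16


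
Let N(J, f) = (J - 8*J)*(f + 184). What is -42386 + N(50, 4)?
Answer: -108186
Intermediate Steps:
N(J, f) = -7*J*(184 + f) (N(J, f) = (-7*J)*(184 + f) = -7*J*(184 + f))
-42386 + N(50, 4) = -42386 - 7*50*(184 + 4) = -42386 - 7*50*188 = -42386 - 65800 = -108186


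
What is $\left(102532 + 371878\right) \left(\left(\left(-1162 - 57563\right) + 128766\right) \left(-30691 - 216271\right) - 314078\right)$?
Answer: $-8206239582083200$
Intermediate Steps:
$\left(102532 + 371878\right) \left(\left(\left(-1162 - 57563\right) + 128766\right) \left(-30691 - 216271\right) - 314078\right) = 474410 \left(\left(\left(-1162 - 57563\right) + 128766\right) \left(-246962\right) - 314078\right) = 474410 \left(\left(-58725 + 128766\right) \left(-246962\right) - 314078\right) = 474410 \left(70041 \left(-246962\right) - 314078\right) = 474410 \left(-17297465442 - 314078\right) = 474410 \left(-17297779520\right) = -8206239582083200$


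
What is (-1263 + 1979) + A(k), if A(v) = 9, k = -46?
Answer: 725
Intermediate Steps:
(-1263 + 1979) + A(k) = (-1263 + 1979) + 9 = 716 + 9 = 725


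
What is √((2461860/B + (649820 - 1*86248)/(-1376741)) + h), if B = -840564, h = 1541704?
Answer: √177010330084922459275685023/10715175203 ≈ 1241.7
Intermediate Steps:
√((2461860/B + (649820 - 1*86248)/(-1376741)) + h) = √((2461860/(-840564) + (649820 - 1*86248)/(-1376741)) + 1541704) = √((2461860*(-1/840564) + (649820 - 86248)*(-1/1376741)) + 1541704) = √((-22795/7783 + 563572*(-1/1376741)) + 1541704) = √((-22795/7783 - 563572/1376741) + 1541704) = √(-35769091971/10715175203 + 1541704) = √(16519592702073941/10715175203) = √177010330084922459275685023/10715175203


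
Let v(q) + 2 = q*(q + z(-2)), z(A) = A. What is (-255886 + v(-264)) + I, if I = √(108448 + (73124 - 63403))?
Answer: -185664 + √118169 ≈ -1.8532e+5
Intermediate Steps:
I = √118169 (I = √(108448 + 9721) = √118169 ≈ 343.76)
v(q) = -2 + q*(-2 + q) (v(q) = -2 + q*(q - 2) = -2 + q*(-2 + q))
(-255886 + v(-264)) + I = (-255886 + (-2 + (-264)² - 2*(-264))) + √118169 = (-255886 + (-2 + 69696 + 528)) + √118169 = (-255886 + 70222) + √118169 = -185664 + √118169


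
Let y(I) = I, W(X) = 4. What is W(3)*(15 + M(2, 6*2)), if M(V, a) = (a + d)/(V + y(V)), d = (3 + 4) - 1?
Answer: 78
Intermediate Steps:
d = 6 (d = 7 - 1 = 6)
M(V, a) = (6 + a)/(2*V) (M(V, a) = (a + 6)/(V + V) = (6 + a)/((2*V)) = (6 + a)*(1/(2*V)) = (6 + a)/(2*V))
W(3)*(15 + M(2, 6*2)) = 4*(15 + (1/2)*(6 + 6*2)/2) = 4*(15 + (1/2)*(1/2)*(6 + 12)) = 4*(15 + (1/2)*(1/2)*18) = 4*(15 + 9/2) = 4*(39/2) = 78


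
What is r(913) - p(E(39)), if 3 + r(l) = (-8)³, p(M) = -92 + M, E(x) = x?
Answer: -462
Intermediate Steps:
r(l) = -515 (r(l) = -3 + (-8)³ = -3 - 512 = -515)
r(913) - p(E(39)) = -515 - (-92 + 39) = -515 - 1*(-53) = -515 + 53 = -462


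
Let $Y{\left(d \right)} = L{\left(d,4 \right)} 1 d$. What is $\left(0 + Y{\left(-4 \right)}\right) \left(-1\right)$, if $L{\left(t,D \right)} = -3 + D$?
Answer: $4$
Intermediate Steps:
$Y{\left(d \right)} = d$ ($Y{\left(d \right)} = \left(-3 + 4\right) 1 d = 1 d = d$)
$\left(0 + Y{\left(-4 \right)}\right) \left(-1\right) = \left(0 - 4\right) \left(-1\right) = \left(-4\right) \left(-1\right) = 4$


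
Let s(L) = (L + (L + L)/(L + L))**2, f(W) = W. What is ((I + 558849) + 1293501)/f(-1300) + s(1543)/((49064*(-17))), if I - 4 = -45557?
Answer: -188765851617/135539300 ≈ -1392.7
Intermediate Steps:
s(L) = (1 + L)**2 (s(L) = (L + (2*L)/((2*L)))**2 = (L + (2*L)*(1/(2*L)))**2 = (L + 1)**2 = (1 + L)**2)
I = -45553 (I = 4 - 45557 = -45553)
((I + 558849) + 1293501)/f(-1300) + s(1543)/((49064*(-17))) = ((-45553 + 558849) + 1293501)/(-1300) + (1 + 1543)**2/((49064*(-17))) = (513296 + 1293501)*(-1/1300) + 1544**2/(-834088) = 1806797*(-1/1300) + 2383936*(-1/834088) = -1806797/1300 - 297992/104261 = -188765851617/135539300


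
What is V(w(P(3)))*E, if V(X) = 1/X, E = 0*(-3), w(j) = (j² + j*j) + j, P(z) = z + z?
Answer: 0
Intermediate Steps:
P(z) = 2*z
w(j) = j + 2*j² (w(j) = (j² + j²) + j = 2*j² + j = j + 2*j²)
E = 0
V(w(P(3)))*E = 0/((2*3)*(1 + 2*(2*3))) = 0/(6*(1 + 2*6)) = 0/(6*(1 + 12)) = 0/(6*13) = 0/78 = (1/78)*0 = 0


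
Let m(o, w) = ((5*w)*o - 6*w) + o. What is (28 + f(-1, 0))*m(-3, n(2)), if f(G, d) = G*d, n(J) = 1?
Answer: -672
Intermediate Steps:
m(o, w) = o - 6*w + 5*o*w (m(o, w) = (5*o*w - 6*w) + o = (-6*w + 5*o*w) + o = o - 6*w + 5*o*w)
(28 + f(-1, 0))*m(-3, n(2)) = (28 - 1*0)*(-3 - 6*1 + 5*(-3)*1) = (28 + 0)*(-3 - 6 - 15) = 28*(-24) = -672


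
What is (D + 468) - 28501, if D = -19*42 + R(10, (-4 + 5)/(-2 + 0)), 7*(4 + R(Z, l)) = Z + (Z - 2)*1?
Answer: -201827/7 ≈ -28832.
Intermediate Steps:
R(Z, l) = -30/7 + 2*Z/7 (R(Z, l) = -4 + (Z + (Z - 2)*1)/7 = -4 + (Z + (-2 + Z)*1)/7 = -4 + (Z + (-2 + Z))/7 = -4 + (-2 + 2*Z)/7 = -4 + (-2/7 + 2*Z/7) = -30/7 + 2*Z/7)
D = -5596/7 (D = -19*42 + (-30/7 + (2/7)*10) = -798 + (-30/7 + 20/7) = -798 - 10/7 = -5596/7 ≈ -799.43)
(D + 468) - 28501 = (-5596/7 + 468) - 28501 = -2320/7 - 28501 = -201827/7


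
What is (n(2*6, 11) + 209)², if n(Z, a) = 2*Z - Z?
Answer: 48841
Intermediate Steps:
n(Z, a) = Z
(n(2*6, 11) + 209)² = (2*6 + 209)² = (12 + 209)² = 221² = 48841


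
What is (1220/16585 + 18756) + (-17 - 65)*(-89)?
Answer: 86421362/3317 ≈ 26054.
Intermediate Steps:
(1220/16585 + 18756) + (-17 - 65)*(-89) = (1220*(1/16585) + 18756) - 82*(-89) = (244/3317 + 18756) + 7298 = 62213896/3317 + 7298 = 86421362/3317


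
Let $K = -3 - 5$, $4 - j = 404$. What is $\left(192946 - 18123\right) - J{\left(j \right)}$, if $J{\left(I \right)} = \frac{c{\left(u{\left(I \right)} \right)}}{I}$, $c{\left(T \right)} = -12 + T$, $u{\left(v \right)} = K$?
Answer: $\frac{3496459}{20} \approx 1.7482 \cdot 10^{5}$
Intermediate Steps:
$j = -400$ ($j = 4 - 404 = -400$)
$K = -8$
$u{\left(v \right)} = -8$
$J{\left(I \right)} = - \frac{20}{I}$ ($J{\left(I \right)} = \frac{-12 - 8}{I} = - \frac{20}{I}$)
$\left(192946 - 18123\right) - J{\left(j \right)} = \left(192946 - 18123\right) - - \frac{20}{-400} = \left(192946 - 18123\right) - \left(-20\right) \left(- \frac{1}{400}\right) = 174823 - \frac{1}{20} = \frac{3496459}{20}$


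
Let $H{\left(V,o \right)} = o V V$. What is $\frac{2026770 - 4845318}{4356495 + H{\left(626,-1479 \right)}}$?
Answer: $\frac{939516}{191742703} \approx 0.0048999$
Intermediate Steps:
$H{\left(V,o \right)} = o V^{2}$
$\frac{2026770 - 4845318}{4356495 + H{\left(626,-1479 \right)}} = \frac{2026770 - 4845318}{4356495 - 1479 \cdot 626^{2}} = - \frac{2818548}{4356495 - 579584604} = - \frac{2818548}{-575228109} = \left(-2818548\right) \left(- \frac{1}{575228109}\right) = \frac{939516}{191742703}$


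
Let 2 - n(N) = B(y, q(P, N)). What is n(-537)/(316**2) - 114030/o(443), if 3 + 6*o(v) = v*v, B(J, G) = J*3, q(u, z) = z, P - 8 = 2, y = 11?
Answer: -34162780853/9798170288 ≈ -3.4866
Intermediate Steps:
P = 10 (P = 8 + 2 = 10)
B(J, G) = 3*J
n(N) = -31 (n(N) = 2 - 3*11 = 2 - 1*33 = 2 - 33 = -31)
o(v) = -1/2 + v**2/6 (o(v) = -1/2 + (v*v)/6 = -1/2 + v**2/6)
n(-537)/(316**2) - 114030/o(443) = -31/(316**2) - 114030/(-1/2 + (1/6)*443**2) = -31/99856 - 114030/(-1/2 + (1/6)*196249) = -31*1/99856 - 114030/(-1/2 + 196249/6) = -31/99856 - 114030/98123/3 = -31/99856 - 114030*3/98123 = -31/99856 - 342090/98123 = -34162780853/9798170288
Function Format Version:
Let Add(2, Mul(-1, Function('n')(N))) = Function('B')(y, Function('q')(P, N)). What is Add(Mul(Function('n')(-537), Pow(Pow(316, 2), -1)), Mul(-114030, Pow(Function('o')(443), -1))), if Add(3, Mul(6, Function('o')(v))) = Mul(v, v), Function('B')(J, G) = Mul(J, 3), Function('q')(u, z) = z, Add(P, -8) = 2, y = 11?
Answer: Rational(-34162780853, 9798170288) ≈ -3.4866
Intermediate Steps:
P = 10 (P = Add(8, 2) = 10)
Function('B')(J, G) = Mul(3, J)
Function('n')(N) = -31 (Function('n')(N) = Add(2, Mul(-1, Mul(3, 11))) = Add(2, Mul(-1, 33)) = Add(2, -33) = -31)
Function('o')(v) = Add(Rational(-1, 2), Mul(Rational(1, 6), Pow(v, 2))) (Function('o')(v) = Add(Rational(-1, 2), Mul(Rational(1, 6), Mul(v, v))) = Add(Rational(-1, 2), Mul(Rational(1, 6), Pow(v, 2))))
Add(Mul(Function('n')(-537), Pow(Pow(316, 2), -1)), Mul(-114030, Pow(Function('o')(443), -1))) = Add(Mul(-31, Pow(Pow(316, 2), -1)), Mul(-114030, Pow(Add(Rational(-1, 2), Mul(Rational(1, 6), Pow(443, 2))), -1))) = Add(Mul(-31, Pow(99856, -1)), Mul(-114030, Pow(Add(Rational(-1, 2), Mul(Rational(1, 6), 196249)), -1))) = Add(Mul(-31, Rational(1, 99856)), Mul(-114030, Pow(Add(Rational(-1, 2), Rational(196249, 6)), -1))) = Add(Rational(-31, 99856), Mul(-114030, Pow(Rational(98123, 3), -1))) = Add(Rational(-31, 99856), Mul(-114030, Rational(3, 98123))) = Add(Rational(-31, 99856), Rational(-342090, 98123)) = Rational(-34162780853, 9798170288)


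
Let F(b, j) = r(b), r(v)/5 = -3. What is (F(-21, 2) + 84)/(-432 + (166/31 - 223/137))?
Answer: -293043/1818875 ≈ -0.16111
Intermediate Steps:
r(v) = -15 (r(v) = 5*(-3) = -15)
F(b, j) = -15
(F(-21, 2) + 84)/(-432 + (166/31 - 223/137)) = (-15 + 84)/(-432 + (166/31 - 223/137)) = 69/(-432 + (166*(1/31) - 223*1/137)) = 69/(-432 + (166/31 - 223/137)) = 69/(-432 + 15829/4247) = 69/(-1818875/4247) = 69*(-4247/1818875) = -293043/1818875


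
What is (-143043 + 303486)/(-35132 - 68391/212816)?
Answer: -34144837488/7476720103 ≈ -4.5668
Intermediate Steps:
(-143043 + 303486)/(-35132 - 68391/212816) = 160443/(-35132 - 68391*1/212816) = 160443/(-35132 - 68391/212816) = 160443/(-7476720103/212816) = 160443*(-212816/7476720103) = -34144837488/7476720103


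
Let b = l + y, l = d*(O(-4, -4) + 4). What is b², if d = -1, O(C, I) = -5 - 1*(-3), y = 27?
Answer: 625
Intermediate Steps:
O(C, I) = -2 (O(C, I) = -5 + 3 = -2)
l = -2 (l = -(-2 + 4) = -1*2 = -2)
b = 25 (b = -2 + 27 = 25)
b² = 25² = 625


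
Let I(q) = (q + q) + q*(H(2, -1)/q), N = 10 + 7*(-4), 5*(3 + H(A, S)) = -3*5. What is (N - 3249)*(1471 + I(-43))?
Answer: -4505193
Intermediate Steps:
H(A, S) = -6 (H(A, S) = -3 + (-3*5)/5 = -3 + (1/5)*(-15) = -3 - 3 = -6)
N = -18 (N = 10 - 28 = -18)
I(q) = -6 + 2*q (I(q) = (q + q) + q*(-6/q) = 2*q - 6 = -6 + 2*q)
(N - 3249)*(1471 + I(-43)) = (-18 - 3249)*(1471 + (-6 + 2*(-43))) = -3267*(1471 + (-6 - 86)) = -3267*(1471 - 92) = -3267*1379 = -4505193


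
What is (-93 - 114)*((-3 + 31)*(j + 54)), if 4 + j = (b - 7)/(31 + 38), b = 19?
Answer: -290808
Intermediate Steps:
j = -88/23 (j = -4 + (19 - 7)/(31 + 38) = -4 + 12/69 = -4 + 12*(1/69) = -4 + 4/23 = -88/23 ≈ -3.8261)
(-93 - 114)*((-3 + 31)*(j + 54)) = (-93 - 114)*((-3 + 31)*(-88/23 + 54)) = -5796*1154/23 = -207*32312/23 = -290808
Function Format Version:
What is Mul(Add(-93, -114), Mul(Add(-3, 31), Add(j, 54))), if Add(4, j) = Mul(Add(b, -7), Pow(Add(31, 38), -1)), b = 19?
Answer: -290808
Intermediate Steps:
j = Rational(-88, 23) (j = Add(-4, Mul(Add(19, -7), Pow(Add(31, 38), -1))) = Add(-4, Mul(12, Pow(69, -1))) = Add(-4, Mul(12, Rational(1, 69))) = Add(-4, Rational(4, 23)) = Rational(-88, 23) ≈ -3.8261)
Mul(Add(-93, -114), Mul(Add(-3, 31), Add(j, 54))) = Mul(Add(-93, -114), Mul(Add(-3, 31), Add(Rational(-88, 23), 54))) = Mul(-207, Mul(28, Rational(1154, 23))) = Mul(-207, Rational(32312, 23)) = -290808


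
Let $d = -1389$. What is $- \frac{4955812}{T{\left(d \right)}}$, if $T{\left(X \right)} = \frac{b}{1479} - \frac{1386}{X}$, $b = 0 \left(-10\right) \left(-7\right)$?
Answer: $- \frac{1147270478}{231} \approx -4.9665 \cdot 10^{6}$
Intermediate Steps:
$b = 0$ ($b = 0 \left(-7\right) = 0$)
$T{\left(X \right)} = - \frac{1386}{X}$ ($T{\left(X \right)} = \frac{0}{1479} - \frac{1386}{X} = 0 \cdot \frac{1}{1479} - \frac{1386}{X} = 0 - \frac{1386}{X} = - \frac{1386}{X}$)
$- \frac{4955812}{T{\left(d \right)}} = - \frac{4955812}{\left(-1386\right) \frac{1}{-1389}} = - \frac{4955812}{\left(-1386\right) \left(- \frac{1}{1389}\right)} = - \frac{4955812}{\frac{462}{463}} = \left(-4955812\right) \frac{463}{462} = - \frac{1147270478}{231}$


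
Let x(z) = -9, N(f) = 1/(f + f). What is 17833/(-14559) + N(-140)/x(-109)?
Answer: -14974867/12229560 ≈ -1.2245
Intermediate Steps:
N(f) = 1/(2*f)
17833/(-14559) + N(-140)/x(-109) = 17833/(-14559) + ((½)/(-140))/(-9) = 17833*(-1/14559) + ((½)*(-1/140))*(-⅑) = -17833/14559 - 1/280*(-⅑) = -17833/14559 + 1/2520 = -14974867/12229560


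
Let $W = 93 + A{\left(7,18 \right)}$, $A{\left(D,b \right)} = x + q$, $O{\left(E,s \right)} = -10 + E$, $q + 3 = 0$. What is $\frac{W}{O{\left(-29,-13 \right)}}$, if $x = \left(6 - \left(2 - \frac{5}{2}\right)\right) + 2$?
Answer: $- \frac{197}{78} \approx -2.5256$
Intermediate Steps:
$q = -3$ ($q = -3 + 0 = -3$)
$x = \frac{17}{2}$ ($x = \left(6 - - \frac{1}{2}\right) + 2 = \left(6 + \left(-2 + \frac{5}{2}\right)\right) + 2 = \left(6 + \frac{1}{2}\right) + 2 = \frac{13}{2} + 2 = \frac{17}{2} \approx 8.5$)
$A{\left(D,b \right)} = \frac{11}{2}$ ($A{\left(D,b \right)} = \frac{17}{2} - 3 = \frac{11}{2}$)
$W = \frac{197}{2}$ ($W = 93 + \frac{11}{2} = \frac{197}{2} \approx 98.5$)
$\frac{W}{O{\left(-29,-13 \right)}} = \frac{197}{2 \left(-10 - 29\right)} = \frac{197}{2 \left(-39\right)} = \frac{197}{2} \left(- \frac{1}{39}\right) = - \frac{197}{78}$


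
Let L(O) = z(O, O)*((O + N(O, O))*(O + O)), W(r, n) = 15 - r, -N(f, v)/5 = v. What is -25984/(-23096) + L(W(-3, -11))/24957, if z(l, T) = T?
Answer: -5959504/8005651 ≈ -0.74441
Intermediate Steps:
N(f, v) = -5*v
L(O) = -8*O³ (L(O) = O*((O - 5*O)*(O + O)) = O*((-4*O)*(2*O)) = O*(-8*O²) = -8*O³)
-25984/(-23096) + L(W(-3, -11))/24957 = -25984/(-23096) - 8*(15 - 1*(-3))³/24957 = -25984*(-1/23096) - 8*(15 + 3)³*(1/24957) = 3248/2887 - 8*18³*(1/24957) = 3248/2887 - 8*5832*(1/24957) = 3248/2887 - 46656*1/24957 = 3248/2887 - 5184/2773 = -5959504/8005651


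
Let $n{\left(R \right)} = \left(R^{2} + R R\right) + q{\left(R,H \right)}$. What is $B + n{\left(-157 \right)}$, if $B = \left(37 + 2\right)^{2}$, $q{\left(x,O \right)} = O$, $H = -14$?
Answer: $50805$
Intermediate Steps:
$B = 1521$ ($B = 39^{2} = 1521$)
$n{\left(R \right)} = -14 + 2 R^{2}$ ($n{\left(R \right)} = \left(R^{2} + R R\right) - 14 = \left(R^{2} + R^{2}\right) - 14 = 2 R^{2} - 14 = -14 + 2 R^{2}$)
$B + n{\left(-157 \right)} = 1521 - \left(14 - 2 \left(-157\right)^{2}\right) = 1521 + \left(-14 + 2 \cdot 24649\right) = 1521 + \left(-14 + 49298\right) = 1521 + 49284 = 50805$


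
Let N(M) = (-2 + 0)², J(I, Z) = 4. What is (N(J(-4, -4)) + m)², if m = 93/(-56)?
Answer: 17161/3136 ≈ 5.4723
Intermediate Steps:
N(M) = 4 (N(M) = (-2)² = 4)
m = -93/56 (m = 93*(-1/56) = -93/56 ≈ -1.6607)
(N(J(-4, -4)) + m)² = (4 - 93/56)² = (131/56)² = 17161/3136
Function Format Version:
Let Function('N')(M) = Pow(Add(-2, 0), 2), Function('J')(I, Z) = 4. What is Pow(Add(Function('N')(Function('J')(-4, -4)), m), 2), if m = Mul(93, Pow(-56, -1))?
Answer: Rational(17161, 3136) ≈ 5.4723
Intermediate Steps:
Function('N')(M) = 4 (Function('N')(M) = Pow(-2, 2) = 4)
m = Rational(-93, 56) (m = Mul(93, Rational(-1, 56)) = Rational(-93, 56) ≈ -1.6607)
Pow(Add(Function('N')(Function('J')(-4, -4)), m), 2) = Pow(Add(4, Rational(-93, 56)), 2) = Pow(Rational(131, 56), 2) = Rational(17161, 3136)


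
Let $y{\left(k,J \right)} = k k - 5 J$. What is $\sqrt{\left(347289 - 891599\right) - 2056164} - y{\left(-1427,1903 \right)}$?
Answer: $-2026814 + i \sqrt{2600474} \approx -2.0268 \cdot 10^{6} + 1612.6 i$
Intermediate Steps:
$y{\left(k,J \right)} = k^{2} - 5 J$
$\sqrt{\left(347289 - 891599\right) - 2056164} - y{\left(-1427,1903 \right)} = \sqrt{\left(347289 - 891599\right) - 2056164} - \left(\left(-1427\right)^{2} - 9515\right) = \sqrt{-544310 - 2056164} - \left(2036329 - 9515\right) = \sqrt{-2600474} - 2026814 = i \sqrt{2600474} - 2026814 = -2026814 + i \sqrt{2600474}$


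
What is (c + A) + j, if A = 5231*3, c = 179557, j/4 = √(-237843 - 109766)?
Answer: 195250 + 4*I*√347609 ≈ 1.9525e+5 + 2358.3*I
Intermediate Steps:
j = 4*I*√347609 (j = 4*√(-237843 - 109766) = 4*√(-347609) = 4*(I*√347609) = 4*I*√347609 ≈ 2358.3*I)
A = 15693
(c + A) + j = (179557 + 15693) + 4*I*√347609 = 195250 + 4*I*√347609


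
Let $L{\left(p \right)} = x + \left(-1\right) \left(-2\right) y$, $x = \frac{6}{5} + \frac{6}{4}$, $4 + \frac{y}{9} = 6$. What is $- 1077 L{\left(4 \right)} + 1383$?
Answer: $- \frac{402969}{10} \approx -40297.0$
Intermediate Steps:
$y = 18$ ($y = -36 + 9 \cdot 6 = -36 + 54 = 18$)
$x = \frac{27}{10}$ ($x = 6 \cdot \frac{1}{5} + 6 \cdot \frac{1}{4} = \frac{6}{5} + \frac{3}{2} = \frac{27}{10} \approx 2.7$)
$L{\left(p \right)} = \frac{387}{10}$ ($L{\left(p \right)} = \frac{27}{10} + \left(-1\right) \left(-2\right) 18 = \frac{27}{10} + 2 \cdot 18 = \frac{27}{10} + 36 = \frac{387}{10}$)
$- 1077 L{\left(4 \right)} + 1383 = \left(-1077\right) \frac{387}{10} + 1383 = - \frac{416799}{10} + 1383 = - \frac{402969}{10}$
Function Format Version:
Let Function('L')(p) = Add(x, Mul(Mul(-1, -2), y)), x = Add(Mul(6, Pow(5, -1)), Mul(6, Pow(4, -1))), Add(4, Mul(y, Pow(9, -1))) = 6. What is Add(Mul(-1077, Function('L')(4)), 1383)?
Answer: Rational(-402969, 10) ≈ -40297.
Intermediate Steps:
y = 18 (y = Add(-36, Mul(9, 6)) = Add(-36, 54) = 18)
x = Rational(27, 10) (x = Add(Mul(6, Rational(1, 5)), Mul(6, Rational(1, 4))) = Add(Rational(6, 5), Rational(3, 2)) = Rational(27, 10) ≈ 2.7000)
Function('L')(p) = Rational(387, 10) (Function('L')(p) = Add(Rational(27, 10), Mul(Mul(-1, -2), 18)) = Add(Rational(27, 10), Mul(2, 18)) = Add(Rational(27, 10), 36) = Rational(387, 10))
Add(Mul(-1077, Function('L')(4)), 1383) = Add(Mul(-1077, Rational(387, 10)), 1383) = Add(Rational(-416799, 10), 1383) = Rational(-402969, 10)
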